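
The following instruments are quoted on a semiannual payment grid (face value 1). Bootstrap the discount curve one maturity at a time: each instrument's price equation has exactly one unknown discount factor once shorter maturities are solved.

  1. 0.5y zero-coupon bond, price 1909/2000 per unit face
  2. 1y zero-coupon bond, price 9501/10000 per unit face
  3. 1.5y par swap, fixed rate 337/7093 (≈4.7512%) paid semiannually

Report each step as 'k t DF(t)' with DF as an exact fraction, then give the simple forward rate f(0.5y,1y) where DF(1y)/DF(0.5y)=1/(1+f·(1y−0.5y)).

1 1/2 1909/2000
2 1 9501/10000
3 3/2 4663/5000
f(0.5y,1y) = ((1909/2000)/(9501/10000) − 1)/(1/2) = 88/9501 ≈ 0.9262%

step 1 [0.5y] zero: DF = P = 1909/2000 ≈ 0.954500
step 2 [1y] zero: DF = P = 9501/10000 ≈ 0.950100
step 3 [1.5y] swap r/2=337/14186: DF=(1 − 337/14186·(0.954500+0.950100))/(1+337/14186) = 4663/5000 ≈ 0.932600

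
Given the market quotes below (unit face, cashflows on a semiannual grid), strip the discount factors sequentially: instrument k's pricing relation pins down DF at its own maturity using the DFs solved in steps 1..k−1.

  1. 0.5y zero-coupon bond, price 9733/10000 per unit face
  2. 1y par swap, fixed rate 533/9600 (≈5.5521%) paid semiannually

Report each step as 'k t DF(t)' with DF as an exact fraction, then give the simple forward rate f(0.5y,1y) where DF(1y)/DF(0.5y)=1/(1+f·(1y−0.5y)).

step 1 [0.5y] zero: DF = P = 9733/10000 ≈ 0.973300
step 2 [1y] swap r/2=533/19200: DF=(1 − 533/19200·(0.973300))/(1+533/19200) = 9467/10000 ≈ 0.946700

1 1/2 9733/10000
2 1 9467/10000
f(0.5y,1y) = ((9733/10000)/(9467/10000) − 1)/(1/2) = 532/9467 ≈ 5.6195%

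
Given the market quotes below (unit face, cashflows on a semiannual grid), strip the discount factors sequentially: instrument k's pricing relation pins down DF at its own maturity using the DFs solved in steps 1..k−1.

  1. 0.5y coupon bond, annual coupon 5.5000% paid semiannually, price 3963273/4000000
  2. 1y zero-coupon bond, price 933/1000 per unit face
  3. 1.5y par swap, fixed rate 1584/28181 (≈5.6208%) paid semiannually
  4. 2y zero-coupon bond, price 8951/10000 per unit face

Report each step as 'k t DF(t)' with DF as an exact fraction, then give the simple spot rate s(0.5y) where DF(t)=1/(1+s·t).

step 1 [0.5y] bond c/2=11/400: DF=(3963273/4000000 − 11/400·(0))/(1+11/400) = 9643/10000 ≈ 0.964300
step 2 [1y] zero: DF = P = 933/1000 ≈ 0.933000
step 3 [1.5y] swap r/2=792/28181: DF=(1 − 792/28181·(0.964300+0.933000))/(1+792/28181) = 1151/1250 ≈ 0.920800
step 4 [2y] zero: DF = P = 8951/10000 ≈ 0.895100

1 1/2 9643/10000
2 1 933/1000
3 3/2 1151/1250
4 2 8951/10000
s(0.5y) = (1/(9643/10000) − 1)/(1/2) = 714/9643 ≈ 7.4043%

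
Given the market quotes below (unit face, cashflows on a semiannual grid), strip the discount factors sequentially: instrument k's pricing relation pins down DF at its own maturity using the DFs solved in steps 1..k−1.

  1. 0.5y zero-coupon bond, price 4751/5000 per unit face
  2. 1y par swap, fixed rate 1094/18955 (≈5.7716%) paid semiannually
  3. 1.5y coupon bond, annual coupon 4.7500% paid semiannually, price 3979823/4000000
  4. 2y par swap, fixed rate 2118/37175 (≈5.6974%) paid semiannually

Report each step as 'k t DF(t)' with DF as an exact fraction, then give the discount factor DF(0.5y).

step 1 [0.5y] zero: DF = P = 4751/5000 ≈ 0.950200
step 2 [1y] swap r/2=547/18955: DF=(1 − 547/18955·(0.950200))/(1+547/18955) = 9453/10000 ≈ 0.945300
step 3 [1.5y] bond c/2=19/800: DF=(3979823/4000000 − 19/800·(0.950200+0.945300))/(1+19/800) = 9279/10000 ≈ 0.927900
step 4 [2y] swap r/2=1059/37175: DF=(1 − 1059/37175·(0.950200+0.945300+0.927900))/(1+1059/37175) = 8941/10000 ≈ 0.894100

1 1/2 4751/5000
2 1 9453/10000
3 3/2 9279/10000
4 2 8941/10000
DF(0.5y) = 4751/5000 ≈ 0.950200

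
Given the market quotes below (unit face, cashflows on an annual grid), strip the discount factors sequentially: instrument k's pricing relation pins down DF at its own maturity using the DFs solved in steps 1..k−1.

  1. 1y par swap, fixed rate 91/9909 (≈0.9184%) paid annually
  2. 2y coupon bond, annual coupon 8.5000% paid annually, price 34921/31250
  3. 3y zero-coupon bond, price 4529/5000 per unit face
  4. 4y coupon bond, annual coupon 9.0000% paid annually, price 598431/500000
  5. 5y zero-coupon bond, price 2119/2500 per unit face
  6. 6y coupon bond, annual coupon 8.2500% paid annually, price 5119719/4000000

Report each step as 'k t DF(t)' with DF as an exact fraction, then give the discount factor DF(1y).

1 1 9909/10000
2 2 9523/10000
3 3 4529/5000
4 4 2157/2500
5 5 2119/2500
6 6 8349/10000
DF(1y) = 9909/10000 ≈ 0.990900

step 1 [1y] swap r/1=91/9909: DF=(1 − 91/9909·(0))/(1+91/9909) = 9909/10000 ≈ 0.990900
step 2 [2y] bond c/1=17/200: DF=(34921/31250 − 17/200·(0.990900))/(1+17/200) = 9523/10000 ≈ 0.952300
step 3 [3y] zero: DF = P = 4529/5000 ≈ 0.905800
step 4 [4y] bond c/1=9/100: DF=(598431/500000 − 9/100·(0.990900+0.952300+0.905800))/(1+9/100) = 2157/2500 ≈ 0.862800
step 5 [5y] zero: DF = P = 2119/2500 ≈ 0.847600
step 6 [6y] bond c/1=33/400: DF=(5119719/4000000 − 33/400·(0.990900+0.952300+0.905800+0.862800+0.847600))/(1+33/400) = 8349/10000 ≈ 0.834900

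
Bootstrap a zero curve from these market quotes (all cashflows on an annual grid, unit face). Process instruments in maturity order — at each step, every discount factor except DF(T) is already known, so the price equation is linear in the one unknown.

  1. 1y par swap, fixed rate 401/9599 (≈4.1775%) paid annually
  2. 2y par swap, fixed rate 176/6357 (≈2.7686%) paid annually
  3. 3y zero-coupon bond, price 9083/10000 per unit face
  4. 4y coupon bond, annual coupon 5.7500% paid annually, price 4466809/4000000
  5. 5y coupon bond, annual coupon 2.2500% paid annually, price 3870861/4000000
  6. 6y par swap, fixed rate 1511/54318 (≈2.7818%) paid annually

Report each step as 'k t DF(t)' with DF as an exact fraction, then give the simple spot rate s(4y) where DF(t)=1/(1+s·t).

1 1 9599/10000
2 2 592/625
3 3 9083/10000
4 4 9029/10000
5 5 4323/5000
6 6 8489/10000
s(4y) = (1/(9029/10000) − 1)/(4) = 971/36116 ≈ 2.6886%

step 1 [1y] swap r/1=401/9599: DF=(1 − 401/9599·(0))/(1+401/9599) = 9599/10000 ≈ 0.959900
step 2 [2y] swap r/1=176/6357: DF=(1 − 176/6357·(0.959900))/(1+176/6357) = 592/625 ≈ 0.947200
step 3 [3y] zero: DF = P = 9083/10000 ≈ 0.908300
step 4 [4y] bond c/1=23/400: DF=(4466809/4000000 − 23/400·(0.959900+0.947200+0.908300))/(1+23/400) = 9029/10000 ≈ 0.902900
step 5 [5y] bond c/1=9/400: DF=(3870861/4000000 − 9/400·(0.959900+0.947200+0.908300+0.902900))/(1+9/400) = 4323/5000 ≈ 0.864600
step 6 [6y] swap r/1=1511/54318: DF=(1 − 1511/54318·(0.959900+0.947200+0.908300+0.902900+0.864600))/(1+1511/54318) = 8489/10000 ≈ 0.848900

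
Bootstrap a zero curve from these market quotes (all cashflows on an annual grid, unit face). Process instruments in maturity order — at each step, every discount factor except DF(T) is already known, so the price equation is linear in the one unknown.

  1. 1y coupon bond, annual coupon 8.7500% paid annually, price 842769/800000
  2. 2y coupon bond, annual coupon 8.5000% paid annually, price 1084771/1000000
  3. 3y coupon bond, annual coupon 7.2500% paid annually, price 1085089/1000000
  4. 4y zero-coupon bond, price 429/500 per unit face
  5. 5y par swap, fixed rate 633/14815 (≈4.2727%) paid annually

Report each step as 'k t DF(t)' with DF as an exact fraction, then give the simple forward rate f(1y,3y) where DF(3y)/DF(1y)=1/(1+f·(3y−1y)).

step 1 [1y] bond c/1=7/80: DF=(842769/800000 − 7/80·(0))/(1+7/80) = 9687/10000 ≈ 0.968700
step 2 [2y] bond c/1=17/200: DF=(1084771/1000000 − 17/200·(0.968700))/(1+17/200) = 9239/10000 ≈ 0.923900
step 3 [3y] bond c/1=29/400: DF=(1085089/1000000 − 29/400·(0.968700+0.923900))/(1+29/400) = 4419/5000 ≈ 0.883800
step 4 [4y] zero: DF = P = 429/500 ≈ 0.858000
step 5 [5y] swap r/1=633/14815: DF=(1 − 633/14815·(0.968700+0.923900+0.883800+0.858000))/(1+633/14815) = 8101/10000 ≈ 0.810100

1 1 9687/10000
2 2 9239/10000
3 3 4419/5000
4 4 429/500
5 5 8101/10000
f(1y,3y) = ((9687/10000)/(4419/5000) − 1)/(2) = 283/5892 ≈ 4.8031%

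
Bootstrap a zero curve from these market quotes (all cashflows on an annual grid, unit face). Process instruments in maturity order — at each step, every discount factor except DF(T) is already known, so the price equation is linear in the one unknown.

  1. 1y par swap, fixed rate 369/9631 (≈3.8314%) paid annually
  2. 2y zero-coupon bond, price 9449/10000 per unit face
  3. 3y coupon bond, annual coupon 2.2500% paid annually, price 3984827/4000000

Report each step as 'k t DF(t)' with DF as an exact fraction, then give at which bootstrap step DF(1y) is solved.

step 1 [1y] swap r/1=369/9631: DF=(1 − 369/9631·(0))/(1+369/9631) = 9631/10000 ≈ 0.963100
step 2 [2y] zero: DF = P = 9449/10000 ≈ 0.944900
step 3 [3y] bond c/1=9/400: DF=(3984827/4000000 − 9/400·(0.963100+0.944900))/(1+9/400) = 9323/10000 ≈ 0.932300

1 1 9631/10000
2 2 9449/10000
3 3 9323/10000
DF(1y) is solved at step 1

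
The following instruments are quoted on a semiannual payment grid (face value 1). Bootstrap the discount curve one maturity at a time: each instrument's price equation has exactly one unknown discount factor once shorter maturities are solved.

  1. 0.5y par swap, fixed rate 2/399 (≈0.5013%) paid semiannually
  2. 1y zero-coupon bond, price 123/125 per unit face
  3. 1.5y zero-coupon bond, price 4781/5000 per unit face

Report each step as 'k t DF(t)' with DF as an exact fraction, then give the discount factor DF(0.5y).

step 1 [0.5y] swap r/2=1/399: DF=(1 − 1/399·(0))/(1+1/399) = 399/400 ≈ 0.997500
step 2 [1y] zero: DF = P = 123/125 ≈ 0.984000
step 3 [1.5y] zero: DF = P = 4781/5000 ≈ 0.956200

1 1/2 399/400
2 1 123/125
3 3/2 4781/5000
DF(0.5y) = 399/400 ≈ 0.997500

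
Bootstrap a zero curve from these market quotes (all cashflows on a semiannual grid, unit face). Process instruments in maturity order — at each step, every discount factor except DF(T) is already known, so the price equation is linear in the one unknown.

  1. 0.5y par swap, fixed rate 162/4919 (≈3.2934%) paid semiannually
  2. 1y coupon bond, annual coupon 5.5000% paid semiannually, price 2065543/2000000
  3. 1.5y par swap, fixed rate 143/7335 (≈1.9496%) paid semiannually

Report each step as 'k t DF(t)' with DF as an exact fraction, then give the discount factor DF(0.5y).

1 1/2 4919/5000
2 1 2447/2500
3 3/2 4857/5000
DF(0.5y) = 4919/5000 ≈ 0.983800

step 1 [0.5y] swap r/2=81/4919: DF=(1 − 81/4919·(0))/(1+81/4919) = 4919/5000 ≈ 0.983800
step 2 [1y] bond c/2=11/400: DF=(2065543/2000000 − 11/400·(0.983800))/(1+11/400) = 2447/2500 ≈ 0.978800
step 3 [1.5y] swap r/2=143/14670: DF=(1 − 143/14670·(0.983800+0.978800))/(1+143/14670) = 4857/5000 ≈ 0.971400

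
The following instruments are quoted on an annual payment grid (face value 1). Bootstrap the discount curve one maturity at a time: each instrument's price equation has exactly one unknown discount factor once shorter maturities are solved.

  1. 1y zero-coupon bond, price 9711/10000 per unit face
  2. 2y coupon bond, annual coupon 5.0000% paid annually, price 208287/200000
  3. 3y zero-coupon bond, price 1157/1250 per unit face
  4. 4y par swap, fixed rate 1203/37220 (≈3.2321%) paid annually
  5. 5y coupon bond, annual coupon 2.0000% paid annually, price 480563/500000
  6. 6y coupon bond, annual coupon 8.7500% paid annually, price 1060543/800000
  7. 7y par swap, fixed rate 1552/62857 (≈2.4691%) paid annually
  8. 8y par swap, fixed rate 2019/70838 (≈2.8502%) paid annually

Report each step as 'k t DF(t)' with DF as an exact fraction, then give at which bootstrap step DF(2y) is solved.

step 1 [1y] zero: DF = P = 9711/10000 ≈ 0.971100
step 2 [2y] bond c/1=1/20: DF=(208287/200000 − 1/20·(0.971100))/(1+1/20) = 591/625 ≈ 0.945600
step 3 [3y] zero: DF = P = 1157/1250 ≈ 0.925600
step 4 [4y] swap r/1=1203/37220: DF=(1 − 1203/37220·(0.971100+0.945600+0.925600))/(1+1203/37220) = 8797/10000 ≈ 0.879700
step 5 [5y] bond c/1=1/50: DF=(480563/500000 − 1/50·(0.971100+0.945600+0.925600+0.879700))/(1+1/50) = 8693/10000 ≈ 0.869300
step 6 [6y] bond c/1=7/80: DF=(1060543/800000 − 7/80·(0.971100+0.945600+0.925600+0.879700+0.869300))/(1+7/80) = 531/625 ≈ 0.849600
step 7 [7y] swap r/1=1552/62857: DF=(1 − 1552/62857·(0.971100+0.945600+0.925600+0.879700+0.869300+0.849600))/(1+1552/62857) = 528/625 ≈ 0.844800
step 8 [8y] swap r/1=2019/70838: DF=(1 − 2019/70838·(0.971100+0.945600+0.925600+0.879700+0.869300+0.849600+0.844800))/(1+2019/70838) = 7981/10000 ≈ 0.798100

1 1 9711/10000
2 2 591/625
3 3 1157/1250
4 4 8797/10000
5 5 8693/10000
6 6 531/625
7 7 528/625
8 8 7981/10000
DF(2y) is solved at step 2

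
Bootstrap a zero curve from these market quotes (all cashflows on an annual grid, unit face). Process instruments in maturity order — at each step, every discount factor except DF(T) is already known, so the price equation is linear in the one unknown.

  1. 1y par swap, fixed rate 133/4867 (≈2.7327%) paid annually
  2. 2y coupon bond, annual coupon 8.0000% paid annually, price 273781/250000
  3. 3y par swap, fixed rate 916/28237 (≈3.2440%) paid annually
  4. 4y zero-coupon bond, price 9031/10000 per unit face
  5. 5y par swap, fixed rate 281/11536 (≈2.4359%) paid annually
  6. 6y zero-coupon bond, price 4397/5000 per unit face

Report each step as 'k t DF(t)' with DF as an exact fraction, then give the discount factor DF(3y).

step 1 [1y] swap r/1=133/4867: DF=(1 − 133/4867·(0))/(1+133/4867) = 4867/5000 ≈ 0.973400
step 2 [2y] bond c/1=2/25: DF=(273781/250000 − 2/25·(0.973400))/(1+2/25) = 9419/10000 ≈ 0.941900
step 3 [3y] swap r/1=916/28237: DF=(1 − 916/28237·(0.973400+0.941900))/(1+916/28237) = 2271/2500 ≈ 0.908400
step 4 [4y] zero: DF = P = 9031/10000 ≈ 0.903100
step 5 [5y] swap r/1=281/11536: DF=(1 − 281/11536·(0.973400+0.941900+0.908400+0.903100))/(1+281/11536) = 2219/2500 ≈ 0.887600
step 6 [6y] zero: DF = P = 4397/5000 ≈ 0.879400

1 1 4867/5000
2 2 9419/10000
3 3 2271/2500
4 4 9031/10000
5 5 2219/2500
6 6 4397/5000
DF(3y) = 2271/2500 ≈ 0.908400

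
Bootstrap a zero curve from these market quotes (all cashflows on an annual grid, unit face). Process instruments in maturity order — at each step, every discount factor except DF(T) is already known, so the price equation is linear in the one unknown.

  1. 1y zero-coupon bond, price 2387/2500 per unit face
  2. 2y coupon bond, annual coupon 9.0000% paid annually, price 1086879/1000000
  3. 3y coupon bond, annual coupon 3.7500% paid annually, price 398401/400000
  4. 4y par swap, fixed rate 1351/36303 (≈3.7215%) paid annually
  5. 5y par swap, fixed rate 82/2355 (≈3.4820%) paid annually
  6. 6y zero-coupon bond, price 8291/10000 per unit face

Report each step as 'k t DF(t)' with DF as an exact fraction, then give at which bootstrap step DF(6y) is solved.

step 1 [1y] zero: DF = P = 2387/2500 ≈ 0.954800
step 2 [2y] bond c/1=9/100: DF=(1086879/1000000 − 9/100·(0.954800))/(1+9/100) = 9183/10000 ≈ 0.918300
step 3 [3y] bond c/1=3/80: DF=(398401/400000 − 3/80·(0.954800+0.918300))/(1+3/80) = 8923/10000 ≈ 0.892300
step 4 [4y] swap r/1=1351/36303: DF=(1 − 1351/36303·(0.954800+0.918300+0.892300))/(1+1351/36303) = 8649/10000 ≈ 0.864900
step 5 [5y] swap r/1=82/2355: DF=(1 − 82/2355·(0.954800+0.918300+0.892300+0.864900))/(1+82/2355) = 4221/5000 ≈ 0.844200
step 6 [6y] zero: DF = P = 8291/10000 ≈ 0.829100

1 1 2387/2500
2 2 9183/10000
3 3 8923/10000
4 4 8649/10000
5 5 4221/5000
6 6 8291/10000
DF(6y) is solved at step 6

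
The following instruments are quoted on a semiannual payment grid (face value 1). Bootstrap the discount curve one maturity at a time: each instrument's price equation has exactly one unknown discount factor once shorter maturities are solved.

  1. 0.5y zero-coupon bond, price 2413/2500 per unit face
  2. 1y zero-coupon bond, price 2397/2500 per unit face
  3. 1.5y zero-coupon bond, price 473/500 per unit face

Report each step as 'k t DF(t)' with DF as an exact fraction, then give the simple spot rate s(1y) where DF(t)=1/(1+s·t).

1 1/2 2413/2500
2 1 2397/2500
3 3/2 473/500
s(1y) = (1/(2397/2500) − 1)/(1) = 103/2397 ≈ 4.2970%

step 1 [0.5y] zero: DF = P = 2413/2500 ≈ 0.965200
step 2 [1y] zero: DF = P = 2397/2500 ≈ 0.958800
step 3 [1.5y] zero: DF = P = 473/500 ≈ 0.946000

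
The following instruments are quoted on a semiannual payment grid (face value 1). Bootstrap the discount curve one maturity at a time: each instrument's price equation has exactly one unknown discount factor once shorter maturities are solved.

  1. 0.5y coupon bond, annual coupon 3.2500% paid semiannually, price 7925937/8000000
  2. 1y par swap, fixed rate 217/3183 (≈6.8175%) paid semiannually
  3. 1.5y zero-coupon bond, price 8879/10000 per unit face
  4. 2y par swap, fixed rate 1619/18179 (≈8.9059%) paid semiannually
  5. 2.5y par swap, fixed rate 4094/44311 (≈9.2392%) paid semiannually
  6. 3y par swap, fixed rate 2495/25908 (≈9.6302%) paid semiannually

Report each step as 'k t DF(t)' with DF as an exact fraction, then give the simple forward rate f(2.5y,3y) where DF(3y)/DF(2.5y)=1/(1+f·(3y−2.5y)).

step 1 [0.5y] bond c/2=13/800: DF=(7925937/8000000 − 13/800·(0))/(1+13/800) = 9749/10000 ≈ 0.974900
step 2 [1y] swap r/2=217/6366: DF=(1 − 217/6366·(0.974900))/(1+217/6366) = 9349/10000 ≈ 0.934900
step 3 [1.5y] zero: DF = P = 8879/10000 ≈ 0.887900
step 4 [2y] swap r/2=1619/36358: DF=(1 − 1619/36358·(0.974900+0.934900+0.887900))/(1+1619/36358) = 8381/10000 ≈ 0.838100
step 5 [2.5y] swap r/2=2047/44311: DF=(1 − 2047/44311·(0.974900+0.934900+0.887900+0.838100))/(1+2047/44311) = 7953/10000 ≈ 0.795300
step 6 [3y] swap r/2=2495/51816: DF=(1 − 2495/51816·(0.974900+0.934900+0.887900+0.838100+0.795300))/(1+2495/51816) = 1501/2000 ≈ 0.750500

1 1/2 9749/10000
2 1 9349/10000
3 3/2 8879/10000
4 2 8381/10000
5 5/2 7953/10000
6 3 1501/2000
f(2.5y,3y) = ((7953/10000)/(1501/2000) − 1)/(1/2) = 896/7505 ≈ 11.9387%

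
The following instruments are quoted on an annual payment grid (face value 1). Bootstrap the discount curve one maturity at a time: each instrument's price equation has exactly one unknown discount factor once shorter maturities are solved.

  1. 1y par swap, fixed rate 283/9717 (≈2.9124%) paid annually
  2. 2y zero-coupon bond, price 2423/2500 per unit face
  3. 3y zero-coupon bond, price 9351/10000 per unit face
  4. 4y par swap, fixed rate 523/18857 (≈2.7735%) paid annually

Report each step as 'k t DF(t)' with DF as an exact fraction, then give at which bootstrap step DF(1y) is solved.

step 1 [1y] swap r/1=283/9717: DF=(1 − 283/9717·(0))/(1+283/9717) = 9717/10000 ≈ 0.971700
step 2 [2y] zero: DF = P = 2423/2500 ≈ 0.969200
step 3 [3y] zero: DF = P = 9351/10000 ≈ 0.935100
step 4 [4y] swap r/1=523/18857: DF=(1 − 523/18857·(0.971700+0.969200+0.935100))/(1+523/18857) = 4477/5000 ≈ 0.895400

1 1 9717/10000
2 2 2423/2500
3 3 9351/10000
4 4 4477/5000
DF(1y) is solved at step 1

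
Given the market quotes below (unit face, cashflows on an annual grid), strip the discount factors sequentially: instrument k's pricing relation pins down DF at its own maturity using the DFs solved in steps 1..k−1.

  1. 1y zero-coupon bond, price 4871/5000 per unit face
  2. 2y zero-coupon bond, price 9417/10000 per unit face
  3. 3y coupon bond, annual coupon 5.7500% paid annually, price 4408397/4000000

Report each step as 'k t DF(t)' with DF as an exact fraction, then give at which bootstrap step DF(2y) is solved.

step 1 [1y] zero: DF = P = 4871/5000 ≈ 0.974200
step 2 [2y] zero: DF = P = 9417/10000 ≈ 0.941700
step 3 [3y] bond c/1=23/400: DF=(4408397/4000000 − 23/400·(0.974200+0.941700))/(1+23/400) = 469/500 ≈ 0.938000

1 1 4871/5000
2 2 9417/10000
3 3 469/500
DF(2y) is solved at step 2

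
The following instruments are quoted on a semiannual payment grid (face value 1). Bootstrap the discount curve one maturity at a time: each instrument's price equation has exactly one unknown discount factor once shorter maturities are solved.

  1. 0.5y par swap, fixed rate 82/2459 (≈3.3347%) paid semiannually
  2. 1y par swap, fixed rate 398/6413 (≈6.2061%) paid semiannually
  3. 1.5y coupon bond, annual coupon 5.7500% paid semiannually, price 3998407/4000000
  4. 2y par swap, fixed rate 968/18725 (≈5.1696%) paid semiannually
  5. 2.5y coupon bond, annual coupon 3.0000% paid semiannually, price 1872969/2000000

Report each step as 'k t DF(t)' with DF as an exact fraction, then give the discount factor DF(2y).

1 1/2 2459/2500
2 1 9403/10000
3 3/2 9179/10000
4 2 1129/1250
5 5/2 8673/10000
DF(2y) = 1129/1250 ≈ 0.903200

step 1 [0.5y] swap r/2=41/2459: DF=(1 − 41/2459·(0))/(1+41/2459) = 2459/2500 ≈ 0.983600
step 2 [1y] swap r/2=199/6413: DF=(1 − 199/6413·(0.983600))/(1+199/6413) = 9403/10000 ≈ 0.940300
step 3 [1.5y] bond c/2=23/800: DF=(3998407/4000000 − 23/800·(0.983600+0.940300))/(1+23/800) = 9179/10000 ≈ 0.917900
step 4 [2y] swap r/2=484/18725: DF=(1 − 484/18725·(0.983600+0.940300+0.917900))/(1+484/18725) = 1129/1250 ≈ 0.903200
step 5 [2.5y] bond c/2=3/200: DF=(1872969/2000000 − 3/200·(0.983600+0.940300+0.917900+0.903200))/(1+3/200) = 8673/10000 ≈ 0.867300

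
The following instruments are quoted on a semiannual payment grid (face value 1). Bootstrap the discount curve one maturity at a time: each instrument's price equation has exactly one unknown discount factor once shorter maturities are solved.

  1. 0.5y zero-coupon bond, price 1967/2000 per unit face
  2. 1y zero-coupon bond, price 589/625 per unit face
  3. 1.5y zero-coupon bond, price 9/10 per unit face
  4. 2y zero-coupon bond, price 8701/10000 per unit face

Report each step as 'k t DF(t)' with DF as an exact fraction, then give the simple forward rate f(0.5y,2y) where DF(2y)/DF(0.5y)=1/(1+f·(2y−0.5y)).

step 1 [0.5y] zero: DF = P = 1967/2000 ≈ 0.983500
step 2 [1y] zero: DF = P = 589/625 ≈ 0.942400
step 3 [1.5y] zero: DF = P = 9/10 ≈ 0.900000
step 4 [2y] zero: DF = P = 8701/10000 ≈ 0.870100

1 1/2 1967/2000
2 1 589/625
3 3/2 9/10
4 2 8701/10000
f(0.5y,2y) = ((1967/2000)/(8701/10000) − 1)/(3/2) = 108/1243 ≈ 8.6887%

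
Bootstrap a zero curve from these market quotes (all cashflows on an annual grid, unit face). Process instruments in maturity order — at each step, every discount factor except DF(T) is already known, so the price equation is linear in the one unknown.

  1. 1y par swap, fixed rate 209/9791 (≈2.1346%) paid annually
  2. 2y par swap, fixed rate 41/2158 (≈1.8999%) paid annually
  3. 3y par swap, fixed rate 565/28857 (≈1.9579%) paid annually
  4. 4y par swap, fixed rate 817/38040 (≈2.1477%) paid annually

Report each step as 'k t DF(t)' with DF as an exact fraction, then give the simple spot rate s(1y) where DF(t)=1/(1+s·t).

step 1 [1y] swap r/1=209/9791: DF=(1 − 209/9791·(0))/(1+209/9791) = 9791/10000 ≈ 0.979100
step 2 [2y] swap r/1=41/2158: DF=(1 − 41/2158·(0.979100))/(1+41/2158) = 9631/10000 ≈ 0.963100
step 3 [3y] swap r/1=565/28857: DF=(1 − 565/28857·(0.979100+0.963100))/(1+565/28857) = 1887/2000 ≈ 0.943500
step 4 [4y] swap r/1=817/38040: DF=(1 − 817/38040·(0.979100+0.963100+0.943500))/(1+817/38040) = 9183/10000 ≈ 0.918300

1 1 9791/10000
2 2 9631/10000
3 3 1887/2000
4 4 9183/10000
s(1y) = (1/(9791/10000) − 1)/(1) = 209/9791 ≈ 2.1346%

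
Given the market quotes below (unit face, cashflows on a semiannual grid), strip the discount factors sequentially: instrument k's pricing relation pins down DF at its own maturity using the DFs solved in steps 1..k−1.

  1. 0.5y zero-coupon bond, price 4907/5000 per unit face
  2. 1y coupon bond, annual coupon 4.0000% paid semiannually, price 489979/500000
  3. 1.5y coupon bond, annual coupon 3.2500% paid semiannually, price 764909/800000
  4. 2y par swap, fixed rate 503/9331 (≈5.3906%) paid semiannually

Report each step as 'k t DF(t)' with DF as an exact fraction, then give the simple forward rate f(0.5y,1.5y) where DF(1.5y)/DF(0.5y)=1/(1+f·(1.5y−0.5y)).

step 1 [0.5y] zero: DF = P = 4907/5000 ≈ 0.981400
step 2 [1y] bond c/2=1/50: DF=(489979/500000 − 1/50·(0.981400))/(1+1/50) = 1883/2000 ≈ 0.941500
step 3 [1.5y] bond c/2=13/800: DF=(764909/800000 − 13/800·(0.981400+0.941500))/(1+13/800) = 9101/10000 ≈ 0.910100
step 4 [2y] swap r/2=503/18662: DF=(1 − 503/18662·(0.981400+0.941500+0.910100))/(1+503/18662) = 4497/5000 ≈ 0.899400

1 1/2 4907/5000
2 1 1883/2000
3 3/2 9101/10000
4 2 4497/5000
f(0.5y,1.5y) = ((4907/5000)/(9101/10000) − 1)/(1) = 713/9101 ≈ 7.8343%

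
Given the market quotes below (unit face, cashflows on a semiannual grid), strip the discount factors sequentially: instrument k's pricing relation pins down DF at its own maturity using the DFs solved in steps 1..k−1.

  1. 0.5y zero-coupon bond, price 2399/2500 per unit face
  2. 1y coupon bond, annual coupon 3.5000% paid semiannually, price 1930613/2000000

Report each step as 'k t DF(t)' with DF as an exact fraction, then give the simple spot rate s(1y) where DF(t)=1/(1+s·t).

1 1/2 2399/2500
2 1 4661/5000
s(1y) = (1/(4661/5000) − 1)/(1) = 339/4661 ≈ 7.2731%

step 1 [0.5y] zero: DF = P = 2399/2500 ≈ 0.959600
step 2 [1y] bond c/2=7/400: DF=(1930613/2000000 − 7/400·(0.959600))/(1+7/400) = 4661/5000 ≈ 0.932200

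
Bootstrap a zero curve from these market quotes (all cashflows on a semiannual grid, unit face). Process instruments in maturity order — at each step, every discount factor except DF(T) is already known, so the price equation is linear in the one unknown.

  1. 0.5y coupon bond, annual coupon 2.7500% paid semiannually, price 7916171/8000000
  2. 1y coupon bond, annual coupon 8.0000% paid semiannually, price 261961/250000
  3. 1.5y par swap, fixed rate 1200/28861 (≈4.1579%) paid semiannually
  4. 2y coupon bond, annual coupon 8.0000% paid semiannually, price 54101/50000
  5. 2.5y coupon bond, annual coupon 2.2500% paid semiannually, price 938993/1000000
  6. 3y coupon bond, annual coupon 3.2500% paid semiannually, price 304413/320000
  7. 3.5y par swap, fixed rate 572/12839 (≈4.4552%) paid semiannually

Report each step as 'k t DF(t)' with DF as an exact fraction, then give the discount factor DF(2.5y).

step 1 [0.5y] bond c/2=11/800: DF=(7916171/8000000 − 11/800·(0))/(1+11/800) = 9761/10000 ≈ 0.976100
step 2 [1y] bond c/2=1/25: DF=(261961/250000 − 1/25·(0.976100))/(1+1/25) = 97/100 ≈ 0.970000
step 3 [1.5y] swap r/2=600/28861: DF=(1 − 600/28861·(0.976100+0.970000))/(1+600/28861) = 47/50 ≈ 0.940000
step 4 [2y] bond c/2=1/25: DF=(54101/50000 − 1/25·(0.976100+0.970000+0.940000))/(1+1/25) = 4647/5000 ≈ 0.929400
step 5 [2.5y] bond c/2=9/800: DF=(938993/1000000 − 9/800·(0.976100+0.970000+0.940000+0.929400))/(1+9/800) = 8861/10000 ≈ 0.886100
step 6 [3y] bond c/2=13/800: DF=(304413/320000 − 13/800·(0.976100+0.970000+0.940000+0.929400+0.886100))/(1+13/800) = 8609/10000 ≈ 0.860900
step 7 [3.5y] swap r/2=286/12839: DF=(1 − 286/12839·(0.976100+0.970000+0.940000+0.929400+0.886100+0.860900))/(1+286/12839) = 857/1000 ≈ 0.857000

1 1/2 9761/10000
2 1 97/100
3 3/2 47/50
4 2 4647/5000
5 5/2 8861/10000
6 3 8609/10000
7 7/2 857/1000
DF(2.5y) = 8861/10000 ≈ 0.886100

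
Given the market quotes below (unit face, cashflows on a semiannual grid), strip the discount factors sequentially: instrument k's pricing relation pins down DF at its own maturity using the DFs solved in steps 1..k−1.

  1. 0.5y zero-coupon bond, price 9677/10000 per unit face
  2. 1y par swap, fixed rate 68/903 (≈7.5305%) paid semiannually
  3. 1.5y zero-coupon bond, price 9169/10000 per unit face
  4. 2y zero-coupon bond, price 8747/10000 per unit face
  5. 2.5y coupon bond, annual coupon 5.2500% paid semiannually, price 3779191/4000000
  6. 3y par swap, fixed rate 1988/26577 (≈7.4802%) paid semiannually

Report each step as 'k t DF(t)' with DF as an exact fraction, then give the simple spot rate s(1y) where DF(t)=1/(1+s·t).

1 1/2 9677/10000
2 1 4643/5000
3 3/2 9169/10000
4 2 8747/10000
5 5/2 8263/10000
6 3 2003/2500
s(1y) = (1/(4643/5000) − 1)/(1) = 357/4643 ≈ 7.6890%

step 1 [0.5y] zero: DF = P = 9677/10000 ≈ 0.967700
step 2 [1y] swap r/2=34/903: DF=(1 − 34/903·(0.967700))/(1+34/903) = 4643/5000 ≈ 0.928600
step 3 [1.5y] zero: DF = P = 9169/10000 ≈ 0.916900
step 4 [2y] zero: DF = P = 8747/10000 ≈ 0.874700
step 5 [2.5y] bond c/2=21/800: DF=(3779191/4000000 − 21/800·(0.967700+0.928600+0.916900+0.874700))/(1+21/800) = 8263/10000 ≈ 0.826300
step 6 [3y] swap r/2=994/26577: DF=(1 − 994/26577·(0.967700+0.928600+0.916900+0.874700+0.826300))/(1+994/26577) = 2003/2500 ≈ 0.801200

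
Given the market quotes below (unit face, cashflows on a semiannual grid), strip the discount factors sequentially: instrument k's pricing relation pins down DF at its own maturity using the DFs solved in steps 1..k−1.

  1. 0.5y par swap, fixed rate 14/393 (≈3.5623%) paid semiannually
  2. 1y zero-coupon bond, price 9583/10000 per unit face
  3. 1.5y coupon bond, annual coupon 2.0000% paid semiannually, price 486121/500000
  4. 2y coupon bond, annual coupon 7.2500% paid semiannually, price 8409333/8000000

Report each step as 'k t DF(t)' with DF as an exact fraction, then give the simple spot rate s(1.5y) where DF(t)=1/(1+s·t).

step 1 [0.5y] swap r/2=7/393: DF=(1 − 7/393·(0))/(1+7/393) = 393/400 ≈ 0.982500
step 2 [1y] zero: DF = P = 9583/10000 ≈ 0.958300
step 3 [1.5y] bond c/2=1/100: DF=(486121/500000 − 1/100·(0.982500+0.958300))/(1+1/100) = 4717/5000 ≈ 0.943400
step 4 [2y] bond c/2=29/800: DF=(8409333/8000000 − 29/800·(0.982500+0.958300+0.943400))/(1+29/800) = 1827/2000 ≈ 0.913500

1 1/2 393/400
2 1 9583/10000
3 3/2 4717/5000
4 2 1827/2000
s(1.5y) = (1/(4717/5000) − 1)/(3/2) = 566/14151 ≈ 3.9997%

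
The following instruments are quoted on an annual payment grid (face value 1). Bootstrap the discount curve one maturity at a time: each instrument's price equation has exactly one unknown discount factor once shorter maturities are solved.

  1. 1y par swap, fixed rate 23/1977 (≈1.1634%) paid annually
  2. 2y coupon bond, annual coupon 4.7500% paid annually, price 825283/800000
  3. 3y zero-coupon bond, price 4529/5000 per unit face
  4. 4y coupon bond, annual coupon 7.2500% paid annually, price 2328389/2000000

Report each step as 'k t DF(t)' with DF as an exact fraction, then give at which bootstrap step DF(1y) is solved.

1 1 1977/2000
2 2 47/50
3 3 4529/5000
4 4 8939/10000
DF(1y) is solved at step 1

step 1 [1y] swap r/1=23/1977: DF=(1 − 23/1977·(0))/(1+23/1977) = 1977/2000 ≈ 0.988500
step 2 [2y] bond c/1=19/400: DF=(825283/800000 − 19/400·(0.988500))/(1+19/400) = 47/50 ≈ 0.940000
step 3 [3y] zero: DF = P = 4529/5000 ≈ 0.905800
step 4 [4y] bond c/1=29/400: DF=(2328389/2000000 − 29/400·(0.988500+0.940000+0.905800))/(1+29/400) = 8939/10000 ≈ 0.893900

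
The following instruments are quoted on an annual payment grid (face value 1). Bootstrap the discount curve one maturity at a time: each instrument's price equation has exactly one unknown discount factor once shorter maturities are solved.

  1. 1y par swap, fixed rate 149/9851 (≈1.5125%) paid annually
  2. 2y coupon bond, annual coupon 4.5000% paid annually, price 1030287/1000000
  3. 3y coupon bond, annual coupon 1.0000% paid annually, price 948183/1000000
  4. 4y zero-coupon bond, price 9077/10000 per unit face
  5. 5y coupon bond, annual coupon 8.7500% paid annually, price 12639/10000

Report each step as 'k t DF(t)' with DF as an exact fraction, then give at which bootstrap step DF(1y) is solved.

1 1 9851/10000
2 2 1887/2000
3 3 9197/10000
4 4 9077/10000
5 5 43/50
DF(1y) is solved at step 1

step 1 [1y] swap r/1=149/9851: DF=(1 − 149/9851·(0))/(1+149/9851) = 9851/10000 ≈ 0.985100
step 2 [2y] bond c/1=9/200: DF=(1030287/1000000 − 9/200·(0.985100))/(1+9/200) = 1887/2000 ≈ 0.943500
step 3 [3y] bond c/1=1/100: DF=(948183/1000000 − 1/100·(0.985100+0.943500))/(1+1/100) = 9197/10000 ≈ 0.919700
step 4 [4y] zero: DF = P = 9077/10000 ≈ 0.907700
step 5 [5y] bond c/1=7/80: DF=(12639/10000 − 7/80·(0.985100+0.943500+0.919700+0.907700))/(1+7/80) = 43/50 ≈ 0.860000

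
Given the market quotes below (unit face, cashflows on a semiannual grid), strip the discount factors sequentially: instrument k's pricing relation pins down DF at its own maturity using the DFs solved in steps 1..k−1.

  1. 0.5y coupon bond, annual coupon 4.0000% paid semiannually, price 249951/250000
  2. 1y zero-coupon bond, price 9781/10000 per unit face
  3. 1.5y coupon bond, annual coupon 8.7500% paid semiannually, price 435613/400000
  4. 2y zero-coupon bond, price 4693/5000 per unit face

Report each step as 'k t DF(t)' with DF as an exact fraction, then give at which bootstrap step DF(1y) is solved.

1 1/2 4901/5000
2 1 9781/10000
3 3/2 9613/10000
4 2 4693/5000
DF(1y) is solved at step 2

step 1 [0.5y] bond c/2=1/50: DF=(249951/250000 − 1/50·(0))/(1+1/50) = 4901/5000 ≈ 0.980200
step 2 [1y] zero: DF = P = 9781/10000 ≈ 0.978100
step 3 [1.5y] bond c/2=7/160: DF=(435613/400000 − 7/160·(0.980200+0.978100))/(1+7/160) = 9613/10000 ≈ 0.961300
step 4 [2y] zero: DF = P = 4693/5000 ≈ 0.938600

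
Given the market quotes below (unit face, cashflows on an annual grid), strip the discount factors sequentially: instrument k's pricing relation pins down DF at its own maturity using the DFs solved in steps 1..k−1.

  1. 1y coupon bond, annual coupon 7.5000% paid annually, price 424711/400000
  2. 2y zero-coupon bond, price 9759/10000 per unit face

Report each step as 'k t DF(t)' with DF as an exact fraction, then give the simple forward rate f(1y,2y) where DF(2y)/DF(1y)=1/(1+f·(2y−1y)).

step 1 [1y] bond c/1=3/40: DF=(424711/400000 − 3/40·(0))/(1+3/40) = 9877/10000 ≈ 0.987700
step 2 [2y] zero: DF = P = 9759/10000 ≈ 0.975900

1 1 9877/10000
2 2 9759/10000
f(1y,2y) = ((9877/10000)/(9759/10000) − 1)/(1) = 118/9759 ≈ 1.2091%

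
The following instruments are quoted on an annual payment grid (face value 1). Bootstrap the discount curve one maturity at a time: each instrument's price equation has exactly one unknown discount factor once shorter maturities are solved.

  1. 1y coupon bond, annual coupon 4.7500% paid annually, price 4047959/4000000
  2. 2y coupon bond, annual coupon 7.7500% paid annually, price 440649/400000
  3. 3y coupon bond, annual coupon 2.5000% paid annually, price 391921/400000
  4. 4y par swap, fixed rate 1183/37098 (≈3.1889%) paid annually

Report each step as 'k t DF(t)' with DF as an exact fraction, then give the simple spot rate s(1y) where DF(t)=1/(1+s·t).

step 1 [1y] bond c/1=19/400: DF=(4047959/4000000 − 19/400·(0))/(1+19/400) = 9661/10000 ≈ 0.966100
step 2 [2y] bond c/1=31/400: DF=(440649/400000 − 31/400·(0.966100))/(1+31/400) = 9529/10000 ≈ 0.952900
step 3 [3y] bond c/1=1/40: DF=(391921/400000 − 1/40·(0.966100+0.952900))/(1+1/40) = 9091/10000 ≈ 0.909100
step 4 [4y] swap r/1=1183/37098: DF=(1 − 1183/37098·(0.966100+0.952900+0.909100))/(1+1183/37098) = 8817/10000 ≈ 0.881700

1 1 9661/10000
2 2 9529/10000
3 3 9091/10000
4 4 8817/10000
s(1y) = (1/(9661/10000) − 1)/(1) = 339/9661 ≈ 3.5090%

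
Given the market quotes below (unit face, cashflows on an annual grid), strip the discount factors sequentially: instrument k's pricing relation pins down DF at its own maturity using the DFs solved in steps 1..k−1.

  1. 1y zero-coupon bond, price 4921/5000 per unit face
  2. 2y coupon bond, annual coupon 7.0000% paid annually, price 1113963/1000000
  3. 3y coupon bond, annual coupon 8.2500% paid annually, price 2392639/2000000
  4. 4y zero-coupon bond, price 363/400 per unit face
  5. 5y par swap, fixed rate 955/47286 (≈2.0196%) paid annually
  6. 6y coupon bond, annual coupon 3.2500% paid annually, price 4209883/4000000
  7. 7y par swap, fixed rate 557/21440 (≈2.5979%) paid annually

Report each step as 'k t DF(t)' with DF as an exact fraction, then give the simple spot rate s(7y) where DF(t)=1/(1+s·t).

step 1 [1y] zero: DF = P = 4921/5000 ≈ 0.984200
step 2 [2y] bond c/1=7/100: DF=(1113963/1000000 − 7/100·(0.984200))/(1+7/100) = 9767/10000 ≈ 0.976700
step 3 [3y] bond c/1=33/400: DF=(2392639/2000000 − 33/400·(0.984200+0.976700))/(1+33/400) = 9557/10000 ≈ 0.955700
step 4 [4y] zero: DF = P = 363/400 ≈ 0.907500
step 5 [5y] swap r/1=955/47286: DF=(1 − 955/47286·(0.984200+0.976700+0.955700+0.907500))/(1+955/47286) = 1809/2000 ≈ 0.904500
step 6 [6y] bond c/1=13/400: DF=(4209883/4000000 − 13/400·(0.984200+0.976700+0.955700+0.907500+0.904500))/(1+13/400) = 1741/2000 ≈ 0.870500
step 7 [7y] swap r/1=557/21440: DF=(1 − 557/21440·(0.984200+0.976700+0.955700+0.907500+0.904500+0.870500))/(1+557/21440) = 8329/10000 ≈ 0.832900

1 1 4921/5000
2 2 9767/10000
3 3 9557/10000
4 4 363/400
5 5 1809/2000
6 6 1741/2000
7 7 8329/10000
s(7y) = (1/(8329/10000) − 1)/(7) = 1671/58303 ≈ 2.8661%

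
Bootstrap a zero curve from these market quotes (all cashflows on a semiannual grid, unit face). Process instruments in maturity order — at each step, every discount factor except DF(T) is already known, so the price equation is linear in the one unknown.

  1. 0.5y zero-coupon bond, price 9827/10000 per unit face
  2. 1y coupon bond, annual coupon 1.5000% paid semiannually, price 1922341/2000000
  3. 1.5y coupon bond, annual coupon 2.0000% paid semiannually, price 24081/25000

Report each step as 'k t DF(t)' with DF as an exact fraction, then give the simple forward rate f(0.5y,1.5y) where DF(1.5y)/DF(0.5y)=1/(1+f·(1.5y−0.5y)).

1 1/2 9827/10000
2 1 9467/10000
3 3/2 4673/5000
f(0.5y,1.5y) = ((9827/10000)/(4673/5000) − 1)/(1) = 481/9346 ≈ 5.1466%

step 1 [0.5y] zero: DF = P = 9827/10000 ≈ 0.982700
step 2 [1y] bond c/2=3/400: DF=(1922341/2000000 − 3/400·(0.982700))/(1+3/400) = 9467/10000 ≈ 0.946700
step 3 [1.5y] bond c/2=1/100: DF=(24081/25000 − 1/100·(0.982700+0.946700))/(1+1/100) = 4673/5000 ≈ 0.934600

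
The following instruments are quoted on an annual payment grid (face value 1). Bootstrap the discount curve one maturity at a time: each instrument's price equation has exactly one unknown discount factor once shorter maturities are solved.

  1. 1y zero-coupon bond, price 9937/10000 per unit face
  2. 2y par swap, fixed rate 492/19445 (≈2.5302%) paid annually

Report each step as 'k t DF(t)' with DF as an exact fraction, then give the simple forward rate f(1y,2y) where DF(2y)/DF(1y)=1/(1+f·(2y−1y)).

1 1 9937/10000
2 2 2377/2500
f(1y,2y) = ((9937/10000)/(2377/2500) − 1)/(1) = 429/9508 ≈ 4.5120%

step 1 [1y] zero: DF = P = 9937/10000 ≈ 0.993700
step 2 [2y] swap r/1=492/19445: DF=(1 − 492/19445·(0.993700))/(1+492/19445) = 2377/2500 ≈ 0.950800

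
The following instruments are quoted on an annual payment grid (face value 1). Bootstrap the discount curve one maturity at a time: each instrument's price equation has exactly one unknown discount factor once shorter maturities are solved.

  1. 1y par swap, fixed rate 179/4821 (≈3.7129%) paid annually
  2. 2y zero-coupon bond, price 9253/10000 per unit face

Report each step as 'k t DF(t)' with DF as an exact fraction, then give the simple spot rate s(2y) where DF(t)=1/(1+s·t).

step 1 [1y] swap r/1=179/4821: DF=(1 − 179/4821·(0))/(1+179/4821) = 4821/5000 ≈ 0.964200
step 2 [2y] zero: DF = P = 9253/10000 ≈ 0.925300

1 1 4821/5000
2 2 9253/10000
s(2y) = (1/(9253/10000) − 1)/(2) = 747/18506 ≈ 4.0365%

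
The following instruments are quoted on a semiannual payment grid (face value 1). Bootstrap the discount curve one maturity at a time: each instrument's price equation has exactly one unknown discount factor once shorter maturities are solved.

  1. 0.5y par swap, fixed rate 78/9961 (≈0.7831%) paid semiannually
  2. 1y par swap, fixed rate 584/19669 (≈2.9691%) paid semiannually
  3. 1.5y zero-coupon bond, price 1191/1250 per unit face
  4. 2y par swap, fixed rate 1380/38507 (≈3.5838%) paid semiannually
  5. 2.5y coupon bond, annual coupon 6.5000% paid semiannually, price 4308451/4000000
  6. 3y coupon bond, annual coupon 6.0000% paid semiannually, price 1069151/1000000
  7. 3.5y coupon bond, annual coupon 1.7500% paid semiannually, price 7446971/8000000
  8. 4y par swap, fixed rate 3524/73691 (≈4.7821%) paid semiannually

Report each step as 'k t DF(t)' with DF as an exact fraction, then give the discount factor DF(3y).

step 1 [0.5y] swap r/2=39/9961: DF=(1 − 39/9961·(0))/(1+39/9961) = 9961/10000 ≈ 0.996100
step 2 [1y] swap r/2=292/19669: DF=(1 − 292/19669·(0.996100))/(1+292/19669) = 2427/2500 ≈ 0.970800
step 3 [1.5y] zero: DF = P = 1191/1250 ≈ 0.952800
step 4 [2y] swap r/2=690/38507: DF=(1 − 690/38507·(0.996100+0.970800+0.952800))/(1+690/38507) = 931/1000 ≈ 0.931000
step 5 [2.5y] bond c/2=13/400: DF=(4308451/4000000 − 13/400·(0.996100+0.970800+0.952800+0.931000))/(1+13/400) = 461/500 ≈ 0.922000
step 6 [3y] bond c/2=3/100: DF=(1069151/1000000 − 3/100·(0.996100+0.970800+0.952800+0.931000+0.922000))/(1+3/100) = 899/1000 ≈ 0.899000
step 7 [3.5y] bond c/2=7/800: DF=(7446971/8000000 − 7/800·(0.996100+0.970800+0.952800+0.931000+0.922000+0.899000))/(1+7/800) = 546/625 ≈ 0.873600
step 8 [4y] swap r/2=1762/73691: DF=(1 − 1762/73691·(0.996100+0.970800+0.952800+0.931000+0.922000+0.899000+0.873600))/(1+1762/73691) = 4119/5000 ≈ 0.823800

1 1/2 9961/10000
2 1 2427/2500
3 3/2 1191/1250
4 2 931/1000
5 5/2 461/500
6 3 899/1000
7 7/2 546/625
8 4 4119/5000
DF(3y) = 899/1000 ≈ 0.899000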